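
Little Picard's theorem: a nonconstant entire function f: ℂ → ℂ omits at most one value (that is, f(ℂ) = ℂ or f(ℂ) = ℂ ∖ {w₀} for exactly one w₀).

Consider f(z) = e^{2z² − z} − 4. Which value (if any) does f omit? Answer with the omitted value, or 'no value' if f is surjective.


Little Picard bounds the complement of f(ℂ) to at most one point.
The exponent g(z) = 2z² − z is a nonconstant polynomial, hence surjective onto ℂ. So e^{g(z)} takes every value in {e^w : w ∈ ℂ} = ℂ ∖ {0}. Adding -4 shifts the range to ℂ ∖ {-4}. f omits exactly -4.

Omitted value: -4.


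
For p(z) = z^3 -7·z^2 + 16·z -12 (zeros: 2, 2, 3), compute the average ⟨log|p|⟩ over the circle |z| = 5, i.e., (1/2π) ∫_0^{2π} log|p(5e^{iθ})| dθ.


Zeros: 2, 2, 3; r = 5.
Inside |z| < r: 2, 2, 3. Outside (|z| ≥ r): ∅.
p(0) = -12, so log|p(0)| = log(12) = 2.4849.
Apply Jensen: I(r) = log|p(0)| + Σ_k log(r/|z_k|), summed over zeros inside |z| < r.
  log(r/|z_k|) for z_k = 2: log(5/2) = 0.9163
  log(r/|z_k|) for z_k = 2: log(5/2) = 0.9163
  log(r/|z_k|) for z_k = 3: log(5/3) = 0.5108
Sum over inside zeros: 2.3434.
I(r) = log|p(0)| + (inside sum) = 2.4849 + 2.3434 = 4.8283.
Closed form (all zeros inside, monic): I(r) = n·log(r) = 3·log(5) = 4.8283. ✓

I(r) ≈ 4.8283.


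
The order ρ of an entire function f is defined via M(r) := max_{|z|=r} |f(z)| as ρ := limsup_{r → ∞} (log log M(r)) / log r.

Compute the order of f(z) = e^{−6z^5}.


|e^{−6z^5}| = e^{Re(-6·z^5) + 0} ≤ e^{6|z|^5 + 0} = e^{6r^5 + 0} on |z| = r, so ρ ≤ 5. Choosing z on |z|=r so that -6·z^5 is real positive (always possible by picking arg z appropriately) gives |f(z)| = e^{6r^5 + 0}, matching the bound. The additive constant 0 does not affect log log M(r) ~ 5·log r. Hence ρ = 5.
Therefore ρ = 5.

Order ρ = 5.


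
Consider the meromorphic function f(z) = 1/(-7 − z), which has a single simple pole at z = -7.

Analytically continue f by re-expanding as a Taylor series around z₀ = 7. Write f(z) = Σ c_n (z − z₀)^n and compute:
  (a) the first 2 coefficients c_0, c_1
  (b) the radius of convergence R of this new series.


Let w = z − z₀, so z = z₀ + w.
Then -7 − z = -7 − (z₀ + w) = (-7 − z₀) − w = -14 − w.
f(z) = 1/(-14 − w) = (1/(-14)) · 1/(1 − w/(-14)) = Σ_{n≥0} w^n / (-14)^(n+1).
So c_n = 1/(-14)^(n+1):
  c_0 = 1/(-14)^1 = -1/14.
  c_1 = 1/(-14)^2 = 1/196.
The series is valid for |w/d| < 1, i.e. |z − z₀| < |d|.
Radius of convergence: R = |-7 − z₀| = |-14| = 14 (distance from z₀ to the singularity z = -7).

c_0 = -1/14, c_1 = 1/196; R = 14.


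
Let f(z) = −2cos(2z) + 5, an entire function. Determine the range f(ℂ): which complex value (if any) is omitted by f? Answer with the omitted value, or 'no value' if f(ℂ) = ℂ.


Little Picard bounds the complement of f(ℂ) to at most one point.
cos is entire and surjective onto ℂ: for every w ∈ ℂ, cos(ζ) = w has a solution ζ ∈ ℂ (e.g., via the complex inverse arccos). With ζ = 2z this gives z = ζ/(2). Then -2·cos(2z) takes every value in -2·ℂ = ℂ, and adding 5 is a bijection of ℂ. So f is surjective and omits no value. (Note: only on the real line is cos bounded by [−1, 1].)

Omitted value: no value.


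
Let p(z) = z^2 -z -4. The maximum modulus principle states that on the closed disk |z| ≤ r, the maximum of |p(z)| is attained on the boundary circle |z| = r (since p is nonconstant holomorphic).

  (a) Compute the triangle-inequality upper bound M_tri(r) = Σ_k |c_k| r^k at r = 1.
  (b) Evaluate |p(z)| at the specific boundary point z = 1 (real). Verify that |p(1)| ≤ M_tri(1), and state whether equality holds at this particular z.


Coefficients: c_0 = -4, c_1 = -1, c_2 = 1. Radius r = 1.
Part (a). Triangle bound: M_tri(r) = Σ_k |c_k| r^k
  = |-4|·1^0 + |-1|·1^1 + |1|·1^2
  = 4 + 1 + 1 = 6.
This bounds M(r) := max_{|z|=r} |p(z)| from above; equality holds iff all terms c_k z^k can be made to align in phase at a single z on |z|=r.
Part (b). At z = 1 (real, on the circle |z| = r):
  p(1) = (-4)·1^0 + (-1)·1^1 + (1)·1^2 = -4.
  |p(1)| = 4.
Check: |p(1)| = 4 ≤ 6 = M_tri(1). ✓ Equality does not hold at z = 1 (the coefficients have mixed signs, so the terms do not all align in phase there).

M_tri(1) = 6; |p(1)| = 4; equality at z=1: no.


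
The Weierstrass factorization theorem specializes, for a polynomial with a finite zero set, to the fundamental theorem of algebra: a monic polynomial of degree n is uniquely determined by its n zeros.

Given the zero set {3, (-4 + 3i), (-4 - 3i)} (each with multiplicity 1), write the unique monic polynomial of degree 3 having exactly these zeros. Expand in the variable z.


The polynomial is p(z) = ∏_{α ∈ S} (z − α), where S = {3, (-4 + 3i), (-4 - 3i)}.
Expanding the product yields: p(z) = z^3 + 5·z^2 + z -75.
Note conjugate pairs combine to real quadratics: (z − (-4+3i))(z − (-4−3i)) = z² + 8z + 25.
The resulting polynomial has degree 3 and real coefficients as required.

p(z) = z^3 + 5·z^2 + z -75.


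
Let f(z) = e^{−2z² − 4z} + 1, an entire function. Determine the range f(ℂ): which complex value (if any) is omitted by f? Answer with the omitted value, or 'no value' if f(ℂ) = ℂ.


Little Picard bounds the complement of f(ℂ) to at most one point.
The exponent g(z) = −2z² − 4z is a nonconstant polynomial, hence surjective onto ℂ. So e^{g(z)} takes every value in {e^w : w ∈ ℂ} = ℂ ∖ {0}. Adding 1 shifts the range to ℂ ∖ {1}. f omits exactly 1.

Omitted value: 1.


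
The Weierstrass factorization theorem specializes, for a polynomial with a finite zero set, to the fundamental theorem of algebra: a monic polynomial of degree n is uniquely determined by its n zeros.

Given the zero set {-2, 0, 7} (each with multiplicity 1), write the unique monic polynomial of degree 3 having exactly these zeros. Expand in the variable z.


The polynomial is p(z) = ∏_{α ∈ S} (z − α), where S = {-2, 0, 7}.
Expanding the product yields: p(z) = z^3 -5·z^2 -14·z.
The resulting polynomial has degree 3 and real coefficients as required.

p(z) = z^3 -5·z^2 -14·z.


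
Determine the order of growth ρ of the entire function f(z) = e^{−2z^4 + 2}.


|e^{−2z^4 + 2}| = e^{Re(-2·z^4) + 2} ≤ e^{2|z|^4 + 2} = e^{2r^4 + 2} on |z| = r, so ρ ≤ 4. Choosing z on |z|=r so that -2·z^4 is real positive (always possible by picking arg z appropriately) gives |f(z)| = e^{2r^4 + 2}, matching the bound. The additive constant 2 does not affect log log M(r) ~ 4·log r. Hence ρ = 4.
Therefore ρ = 4.

Order ρ = 4.


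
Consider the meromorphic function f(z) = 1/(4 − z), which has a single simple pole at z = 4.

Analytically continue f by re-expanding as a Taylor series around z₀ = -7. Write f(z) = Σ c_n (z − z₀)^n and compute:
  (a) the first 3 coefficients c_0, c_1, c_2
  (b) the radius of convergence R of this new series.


Let w = z − z₀, so z = z₀ + w.
Then 4 − z = 4 − (z₀ + w) = (4 − z₀) − w = 11 − w.
f(z) = 1/(11 − w) = (1/(11)) · 1/(1 − w/(11)) = Σ_{n≥0} w^n / (11)^(n+1).
So c_n = 1/(11)^(n+1):
  c_0 = 1/(11)^1 = 1/11.
  c_1 = 1/(11)^2 = 1/121.
  c_2 = 1/(11)^3 = 1/1331.
The series is valid for |w/d| < 1, i.e. |z − z₀| < |d|.
Radius of convergence: R = |4 − z₀| = |11| = 11 (distance from z₀ to the singularity z = 4).

c_0 = 1/11, c_1 = 1/121, c_2 = 1/1331; R = 11.


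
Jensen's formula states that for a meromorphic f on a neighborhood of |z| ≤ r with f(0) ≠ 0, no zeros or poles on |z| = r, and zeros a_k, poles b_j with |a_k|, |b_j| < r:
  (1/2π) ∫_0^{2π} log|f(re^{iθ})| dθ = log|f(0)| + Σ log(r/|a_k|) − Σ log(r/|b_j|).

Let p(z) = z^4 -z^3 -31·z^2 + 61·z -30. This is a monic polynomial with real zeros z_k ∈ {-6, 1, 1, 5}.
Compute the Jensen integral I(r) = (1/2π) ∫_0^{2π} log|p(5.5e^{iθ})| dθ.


Zeros: -6, 1, 1, 5; r = 5.5.
Inside |z| < r: 1, 1, 5. Outside (|z| ≥ r): -6.
p(0) = -30, so log|p(0)| = log(30) = 3.4012.
Apply Jensen: I(r) = log|p(0)| + Σ_k log(r/|z_k|), summed over zeros inside |z| < r.
  log(r/|z_k|) for z_k = 1: log(5.5/1) = 1.7047
  log(r/|z_k|) for z_k = 1: log(5.5/1) = 1.7047
  log(r/|z_k|) for z_k = 5: log(5.5/5) = 0.0953
  Outside zeros (-6) contribute nothing to the Jensen sum.
Sum over inside zeros: 3.5048.
I(r) = log|p(0)| + (inside sum) = 3.4012 + 3.5048 = 6.9060.
Note: since some zeros are outside |z| ≤ r, the simplified n·log(r) form does NOT apply — only the inside zeros contribute.

I(r) ≈ 6.9060.


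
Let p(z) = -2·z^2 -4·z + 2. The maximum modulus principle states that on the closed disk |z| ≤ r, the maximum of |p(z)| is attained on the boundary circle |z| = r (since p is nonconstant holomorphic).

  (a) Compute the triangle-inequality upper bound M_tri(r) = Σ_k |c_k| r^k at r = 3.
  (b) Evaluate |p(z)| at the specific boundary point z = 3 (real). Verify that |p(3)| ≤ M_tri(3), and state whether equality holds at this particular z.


Coefficients: c_0 = 2, c_1 = -4, c_2 = -2. Radius r = 3.
Part (a). Triangle bound: M_tri(r) = Σ_k |c_k| r^k
  = |2|·3^0 + |-4|·3^1 + |-2|·3^2
  = 2 + 12 + 18 = 32.
This bounds M(r) := max_{|z|=r} |p(z)| from above; equality holds iff all terms c_k z^k can be made to align in phase at a single z on |z|=r.
Part (b). At z = 3 (real, on the circle |z| = r):
  p(3) = (2)·3^0 + (-4)·3^1 + (-2)·3^2 = -28.
  |p(3)| = 28.
Check: |p(3)| = 28 ≤ 32 = M_tri(3). ✓ Equality does not hold at z = 3 (the coefficients have mixed signs, so the terms do not all align in phase there).

M_tri(3) = 32; |p(3)| = 28; equality at z=3: no.


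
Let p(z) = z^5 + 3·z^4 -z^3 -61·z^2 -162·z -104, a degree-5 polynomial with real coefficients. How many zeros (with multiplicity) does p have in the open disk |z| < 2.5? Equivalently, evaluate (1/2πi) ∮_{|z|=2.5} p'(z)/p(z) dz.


The zeros of p are: 4, (-2 + 3i), (-2 - 3i), -2, -1.
Their magnitudes are: 4, 3.606, 3.606, 2, 1.
Zeros with |z| < R = 2.5: -2, -1.
Count = 2.
By the argument principle, (1/2πi) ∮_{|z|=R} p'(z)/p(z) dz equals exactly this count.

Number of zeros inside |z| < 2.5: 2.


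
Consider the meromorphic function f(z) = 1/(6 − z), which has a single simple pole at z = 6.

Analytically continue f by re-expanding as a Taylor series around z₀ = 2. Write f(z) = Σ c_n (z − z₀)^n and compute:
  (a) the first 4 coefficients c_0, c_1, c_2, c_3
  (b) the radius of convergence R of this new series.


Let w = z − z₀, so z = z₀ + w.
Then 6 − z = 6 − (z₀ + w) = (6 − z₀) − w = 4 − w.
f(z) = 1/(4 − w) = (1/(4)) · 1/(1 − w/(4)) = Σ_{n≥0} w^n / (4)^(n+1).
So c_n = 1/(4)^(n+1):
  c_0 = 1/(4)^1 = 1/4.
  c_1 = 1/(4)^2 = 1/16.
  c_2 = 1/(4)^3 = 1/64.
  c_3 = 1/(4)^4 = 1/256.
The series is valid for |w/d| < 1, i.e. |z − z₀| < |d|.
Radius of convergence: R = |6 − z₀| = |4| = 4 (distance from z₀ to the singularity z = 6).

c_0 = 1/4, c_1 = 1/16, c_2 = 1/64, c_3 = 1/256; R = 4.


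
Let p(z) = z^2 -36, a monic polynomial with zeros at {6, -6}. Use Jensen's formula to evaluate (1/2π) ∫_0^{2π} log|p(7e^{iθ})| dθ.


Zeros: -6, 6; r = 7.
Inside |z| < r: -6, 6. Outside (|z| ≥ r): ∅.
p(0) = -36, so log|p(0)| = log(36) = 3.5835.
Apply Jensen: I(r) = log|p(0)| + Σ_k log(r/|z_k|), summed over zeros inside |z| < r.
  log(r/|z_k|) for z_k = 6: log(7/6) = 0.1542
  log(r/|z_k|) for z_k = -6: log(7/6) = 0.1542
Sum over inside zeros: 0.3083.
I(r) = log|p(0)| + (inside sum) = 3.5835 + 0.3083 = 3.8918.
Closed form (all zeros inside, monic): I(r) = n·log(r) = 2·log(7) = 3.8918. ✓

I(r) ≈ 3.8918.


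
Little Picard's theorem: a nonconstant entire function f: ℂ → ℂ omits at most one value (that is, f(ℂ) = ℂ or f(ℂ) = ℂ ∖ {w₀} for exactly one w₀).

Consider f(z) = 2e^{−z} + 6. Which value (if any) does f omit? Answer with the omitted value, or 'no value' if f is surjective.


Little Picard bounds the complement of f(ℂ) to at most one point.
e^{−z} is never zero on ℂ, so 2·e^{−z} takes every value in ℂ ∖ {0}. Adding 6 shifts the range to ℂ ∖ {6}. Thus f omits exactly the value 6.

Omitted value: 6.


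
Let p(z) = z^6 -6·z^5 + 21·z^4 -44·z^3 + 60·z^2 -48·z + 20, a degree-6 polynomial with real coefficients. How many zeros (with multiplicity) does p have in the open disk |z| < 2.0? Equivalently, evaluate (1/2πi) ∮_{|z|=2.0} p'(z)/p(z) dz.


The zeros of p are: (1 + 1i), (1 - 1i), (1 + 1i), (1 - 1i), (1 + 2i), (1 - 2i).
Their magnitudes are: 1.414, 1.414, 1.414, 1.414, 2.236, 2.236.
Zeros with |z| < R = 2.0: (1 + 1i), (1 - 1i), (1 + 1i), (1 - 1i).
Count = 4.
By the argument principle, (1/2πi) ∮_{|z|=R} p'(z)/p(z) dz equals exactly this count.

Number of zeros inside |z| < 2.0: 4.


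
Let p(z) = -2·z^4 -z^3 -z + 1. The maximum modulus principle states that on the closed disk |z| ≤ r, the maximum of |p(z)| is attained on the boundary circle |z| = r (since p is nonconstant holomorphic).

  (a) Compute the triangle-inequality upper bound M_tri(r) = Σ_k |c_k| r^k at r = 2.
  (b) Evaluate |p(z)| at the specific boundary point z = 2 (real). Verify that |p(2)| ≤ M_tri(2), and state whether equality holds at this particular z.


Coefficients: c_0 = 1, c_1 = -1, c_2 = 0, c_3 = -1, c_4 = -2. Radius r = 2.
Part (a). Triangle bound: M_tri(r) = Σ_k |c_k| r^k
  = |1|·2^0 + |-1|·2^1 + |0|·2^2 + |-1|·2^3 + |-2|·2^4
  = 1 + 2 + 0 + 8 + 32 = 43.
This bounds M(r) := max_{|z|=r} |p(z)| from above; equality holds iff all terms c_k z^k can be made to align in phase at a single z on |z|=r.
Part (b). At z = 2 (real, on the circle |z| = r):
  p(2) = (1)·2^0 + (-1)·2^1 + (0)·2^2 + (-1)·2^3 + (-2)·2^4 = -41.
  |p(2)| = 41.
Check: |p(2)| = 41 ≤ 43 = M_tri(2). ✓ Equality does not hold at z = 2 (the coefficients have mixed signs, so the terms do not all align in phase there).

M_tri(2) = 43; |p(2)| = 41; equality at z=2: no.


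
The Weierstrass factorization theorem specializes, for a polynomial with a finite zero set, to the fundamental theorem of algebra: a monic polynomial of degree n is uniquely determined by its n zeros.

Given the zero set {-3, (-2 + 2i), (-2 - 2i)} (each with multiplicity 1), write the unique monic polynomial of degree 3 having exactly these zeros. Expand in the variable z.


The polynomial is p(z) = ∏_{α ∈ S} (z − α), where S = {-3, (-2 + 2i), (-2 - 2i)}.
Expanding the product yields: p(z) = z^3 + 7·z^2 + 20·z + 24.
Note conjugate pairs combine to real quadratics: (z − (-2+2i))(z − (-2−2i)) = z² + 4z + 8.
The resulting polynomial has degree 3 and real coefficients as required.

p(z) = z^3 + 7·z^2 + 20·z + 24.


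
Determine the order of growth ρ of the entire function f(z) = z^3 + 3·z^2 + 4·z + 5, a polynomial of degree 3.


|f(z)| ≤ Σ|c_k|·r^k = O(r^3) as r → ∞. Polynomial growth is O(e^{r^ε}) for every ε > 0 (since r^3/e^{r^ε} → 0), so ρ ≤ ε for all ε > 0, i.e. ρ = 0. Every nonconstant polynomial has order 0.
Therefore ρ = 0.

Order ρ = 0.


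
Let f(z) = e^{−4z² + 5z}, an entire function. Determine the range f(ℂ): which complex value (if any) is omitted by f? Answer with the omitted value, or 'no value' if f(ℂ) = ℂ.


Little Picard bounds the complement of f(ℂ) to at most one point.
The exponent g(z) = −4z² + 5z is a nonconstant polynomial, hence surjective onto ℂ. So e^{g(z)} takes every value in {e^w : w ∈ ℂ} = ℂ ∖ {0}. Adding 0 shifts the range to ℂ ∖ {0}. f omits exactly 0.

Omitted value: 0.


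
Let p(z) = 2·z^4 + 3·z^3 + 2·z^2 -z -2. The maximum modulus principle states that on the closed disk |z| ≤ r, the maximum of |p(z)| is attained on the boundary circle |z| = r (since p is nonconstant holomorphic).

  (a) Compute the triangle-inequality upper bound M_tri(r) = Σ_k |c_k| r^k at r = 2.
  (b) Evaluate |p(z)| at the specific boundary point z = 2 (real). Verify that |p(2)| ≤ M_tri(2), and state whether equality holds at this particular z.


Coefficients: c_0 = -2, c_1 = -1, c_2 = 2, c_3 = 3, c_4 = 2. Radius r = 2.
Part (a). Triangle bound: M_tri(r) = Σ_k |c_k| r^k
  = |-2|·2^0 + |-1|·2^1 + |2|·2^2 + |3|·2^3 + |2|·2^4
  = 2 + 2 + 8 + 24 + 32 = 68.
This bounds M(r) := max_{|z|=r} |p(z)| from above; equality holds iff all terms c_k z^k can be made to align in phase at a single z on |z|=r.
Part (b). At z = 2 (real, on the circle |z| = r):
  p(2) = (-2)·2^0 + (-1)·2^1 + (2)·2^2 + (3)·2^3 + (2)·2^4 = 60.
  |p(2)| = 60.
Check: |p(2)| = 60 ≤ 68 = M_tri(2). ✓ Equality does not hold at z = 2 (the coefficients have mixed signs, so the terms do not all align in phase there).

M_tri(2) = 68; |p(2)| = 60; equality at z=2: no.


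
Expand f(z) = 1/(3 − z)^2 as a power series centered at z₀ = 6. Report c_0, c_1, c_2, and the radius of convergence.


Let w = z − z₀, so z = z₀ + w.
Then 3 − z = 3 − (z₀ + w) = (3 − z₀) − w = -3 − w.
f(z) = 1/(-3 − w)^2 = (1/(-3)^2) · (1 − w/(-3))^{−2}.
By the binomial series (1−u)^{−2} = Σ_{n≥0} C(n+1, 1) u^n for |u|<1, with u = w/(-3):
  c_n = C(n+1, 1) / (-3)^(n+2).
  c_0 = 1/(-3)^2 = 1/9.
  c_1 = 2/(-3)^3 = -2/27.
  c_2 = 3/(-3)^4 = 1/27.
The series is valid for |w/d| < 1, i.e. |z − z₀| < |d|.
Radius of convergence: R = |3 − z₀| = |-3| = 3 (distance from z₀ to the singularity z = 3).

c_0 = 1/9, c_1 = -2/27, c_2 = 1/27; R = 3.


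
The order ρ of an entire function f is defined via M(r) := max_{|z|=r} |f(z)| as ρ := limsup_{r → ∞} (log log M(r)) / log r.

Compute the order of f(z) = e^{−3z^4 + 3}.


|e^{−3z^4 + 3}| = e^{Re(-3·z^4) + 3} ≤ e^{3|z|^4 + 3} = e^{3r^4 + 3} on |z| = r, so ρ ≤ 4. Choosing z on |z|=r so that -3·z^4 is real positive (always possible by picking arg z appropriately) gives |f(z)| = e^{3r^4 + 3}, matching the bound. The additive constant 3 does not affect log log M(r) ~ 4·log r. Hence ρ = 4.
Therefore ρ = 4.

Order ρ = 4.


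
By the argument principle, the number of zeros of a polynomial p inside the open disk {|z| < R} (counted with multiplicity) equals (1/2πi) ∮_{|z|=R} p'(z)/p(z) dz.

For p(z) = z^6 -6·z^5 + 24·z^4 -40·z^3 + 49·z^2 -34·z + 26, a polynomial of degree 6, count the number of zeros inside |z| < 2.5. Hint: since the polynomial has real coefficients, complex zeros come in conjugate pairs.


The zeros of p are: (0 + 1i), (0 - 1i), (2 + 3i), (2 - 3i), (1 + 1i), (1 - 1i).
Their magnitudes are: 1, 1, 3.606, 3.606, 1.414, 1.414.
Zeros with |z| < R = 2.5: (0 + 1i), (0 - 1i), (1 + 1i), (1 - 1i).
Count = 4.
By the argument principle, (1/2πi) ∮_{|z|=R} p'(z)/p(z) dz equals exactly this count.

Number of zeros inside |z| < 2.5: 4.


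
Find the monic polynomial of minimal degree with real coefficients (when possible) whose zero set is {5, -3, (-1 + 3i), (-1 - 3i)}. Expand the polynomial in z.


The polynomial is p(z) = ∏_{α ∈ S} (z − α), where S = {5, -3, (-1 + 3i), (-1 - 3i)}.
Expanding the product yields: p(z) = z^4 -9·z^2 -50·z -150.
Note conjugate pairs combine to real quadratics: (z − (-1+3i))(z − (-1−3i)) = z² + 2z + 10.
The resulting polynomial has degree 4 and real coefficients as required.

p(z) = z^4 -9·z^2 -50·z -150.


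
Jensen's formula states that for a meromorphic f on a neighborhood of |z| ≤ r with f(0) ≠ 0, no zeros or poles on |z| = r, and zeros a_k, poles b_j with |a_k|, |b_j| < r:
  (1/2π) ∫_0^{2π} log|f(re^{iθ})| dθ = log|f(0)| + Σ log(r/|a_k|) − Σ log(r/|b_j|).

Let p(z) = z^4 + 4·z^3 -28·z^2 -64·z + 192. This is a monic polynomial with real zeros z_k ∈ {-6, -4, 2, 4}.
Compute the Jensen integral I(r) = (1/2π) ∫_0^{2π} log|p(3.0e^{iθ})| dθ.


Zeros: -6, -4, 2, 4; r = 3.0.
Inside |z| < r: 2. Outside (|z| ≥ r): -6, -4, 4.
p(0) = 192, so log|p(0)| = log(192) = 5.2575.
Apply Jensen: I(r) = log|p(0)| + Σ_k log(r/|z_k|), summed over zeros inside |z| < r.
  log(r/|z_k|) for z_k = 2: log(3.0/2) = 0.4055
  Outside zeros (-6, -4, 4) contribute nothing to the Jensen sum.
Sum over inside zeros: 0.4055.
I(r) = log|p(0)| + (inside sum) = 5.2575 + 0.4055 = 5.6630.
Note: since some zeros are outside |z| ≤ r, the simplified n·log(r) form does NOT apply — only the inside zeros contribute.

I(r) ≈ 5.6630.


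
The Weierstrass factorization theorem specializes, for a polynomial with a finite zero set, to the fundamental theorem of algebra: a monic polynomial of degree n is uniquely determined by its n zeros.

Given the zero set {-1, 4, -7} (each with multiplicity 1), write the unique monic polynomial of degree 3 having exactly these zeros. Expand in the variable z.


The polynomial is p(z) = ∏_{α ∈ S} (z − α), where S = {-1, 4, -7}.
Expanding the product yields: p(z) = z^3 + 4·z^2 -25·z -28.
The resulting polynomial has degree 3 and real coefficients as required.

p(z) = z^3 + 4·z^2 -25·z -28.


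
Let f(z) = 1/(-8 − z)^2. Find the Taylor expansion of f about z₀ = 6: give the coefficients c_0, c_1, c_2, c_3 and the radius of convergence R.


Let w = z − z₀, so z = z₀ + w.
Then -8 − z = -8 − (z₀ + w) = (-8 − z₀) − w = -14 − w.
f(z) = 1/(-14 − w)^2 = (1/(-14)^2) · (1 − w/(-14))^{−2}.
By the binomial series (1−u)^{−2} = Σ_{n≥0} C(n+1, 1) u^n for |u|<1, with u = w/(-14):
  c_n = C(n+1, 1) / (-14)^(n+2).
  c_0 = 1/(-14)^2 = 1/196.
  c_1 = 2/(-14)^3 = -1/1372.
  c_2 = 3/(-14)^4 = 3/38416.
  c_3 = 4/(-14)^5 = -1/134456.
The series is valid for |w/d| < 1, i.e. |z − z₀| < |d|.
Radius of convergence: R = |-8 − z₀| = |-14| = 14 (distance from z₀ to the singularity z = -8).

c_0 = 1/196, c_1 = -1/1372, c_2 = 3/38416, c_3 = -1/134456; R = 14.


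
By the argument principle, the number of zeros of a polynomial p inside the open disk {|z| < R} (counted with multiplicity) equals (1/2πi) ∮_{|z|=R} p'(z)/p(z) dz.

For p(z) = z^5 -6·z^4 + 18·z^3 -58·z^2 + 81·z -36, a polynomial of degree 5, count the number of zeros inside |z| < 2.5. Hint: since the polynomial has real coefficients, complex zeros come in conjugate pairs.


The zeros of p are: 1, (0 + 3i), (0 - 3i), 1, 4.
Their magnitudes are: 1, 3, 3, 1, 4.
Zeros with |z| < R = 2.5: 1, 1.
Count = 2.
By the argument principle, (1/2πi) ∮_{|z|=R} p'(z)/p(z) dz equals exactly this count.

Number of zeros inside |z| < 2.5: 2.


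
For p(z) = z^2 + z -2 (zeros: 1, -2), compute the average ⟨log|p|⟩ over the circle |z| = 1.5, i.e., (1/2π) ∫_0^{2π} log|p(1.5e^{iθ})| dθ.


Zeros: -2, 1; r = 1.5.
Inside |z| < r: 1. Outside (|z| ≥ r): -2.
p(0) = -2, so log|p(0)| = log(2) = 0.6931.
Apply Jensen: I(r) = log|p(0)| + Σ_k log(r/|z_k|), summed over zeros inside |z| < r.
  log(r/|z_k|) for z_k = 1: log(1.5/1) = 0.4055
  Outside zeros (-2) contribute nothing to the Jensen sum.
Sum over inside zeros: 0.4055.
I(r) = log|p(0)| + (inside sum) = 0.6931 + 0.4055 = 1.0986.
Note: since some zeros are outside |z| ≤ r, the simplified n·log(r) form does NOT apply — only the inside zeros contribute.

I(r) ≈ 1.0986.


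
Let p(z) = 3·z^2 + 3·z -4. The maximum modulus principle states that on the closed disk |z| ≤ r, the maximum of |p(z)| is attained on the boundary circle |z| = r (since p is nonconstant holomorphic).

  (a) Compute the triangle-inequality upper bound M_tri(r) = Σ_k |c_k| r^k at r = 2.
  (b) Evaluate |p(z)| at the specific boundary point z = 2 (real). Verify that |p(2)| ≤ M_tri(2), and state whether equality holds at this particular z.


Coefficients: c_0 = -4, c_1 = 3, c_2 = 3. Radius r = 2.
Part (a). Triangle bound: M_tri(r) = Σ_k |c_k| r^k
  = |-4|·2^0 + |3|·2^1 + |3|·2^2
  = 4 + 6 + 12 = 22.
This bounds M(r) := max_{|z|=r} |p(z)| from above; equality holds iff all terms c_k z^k can be made to align in phase at a single z on |z|=r.
Part (b). At z = 2 (real, on the circle |z| = r):
  p(2) = (-4)·2^0 + (3)·2^1 + (3)·2^2 = 14.
  |p(2)| = 14.
Check: |p(2)| = 14 ≤ 22 = M_tri(2). ✓ Equality does not hold at z = 2 (the coefficients have mixed signs, so the terms do not all align in phase there).

M_tri(2) = 22; |p(2)| = 14; equality at z=2: no.


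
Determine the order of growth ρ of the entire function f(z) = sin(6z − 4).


sin(w) is a linear combination of e^{iw} and e^{−iw} (or e^w, e^{−w} in the hyperbolic case), so |sin(w)| ≤ e^{|w|}. With w = 6z − 4, |w| ≤ 6|z| + 4 = 6r + 4 on |z| = r, giving M(r) ≤ e^{6r + 4}, so ρ ≤ 1. On a suitable ray (z = it for sin/cos; z = t for sinh/cosh, t real → ∞), |sin(6z − 4)| grows like e^{6|t|}/2, so ρ ≥ 1. Hence ρ = 1.
Therefore ρ = 1.

Order ρ = 1.


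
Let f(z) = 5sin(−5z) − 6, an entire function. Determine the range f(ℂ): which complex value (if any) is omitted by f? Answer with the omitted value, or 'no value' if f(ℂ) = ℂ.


Little Picard bounds the complement of f(ℂ) to at most one point.
sin is entire and surjective onto ℂ: for every w ∈ ℂ, sin(ζ) = w has a solution ζ ∈ ℂ (e.g., via the complex inverse arcsin). With ζ = −5z this gives z = ζ/(-5). Then 5·sin(−5z) takes every value in 5·ℂ = ℂ, and adding -6 is a bijection of ℂ. So f is surjective and omits no value. (Note: only on the real line is sin bounded by [−1, 1].)

Omitted value: no value.


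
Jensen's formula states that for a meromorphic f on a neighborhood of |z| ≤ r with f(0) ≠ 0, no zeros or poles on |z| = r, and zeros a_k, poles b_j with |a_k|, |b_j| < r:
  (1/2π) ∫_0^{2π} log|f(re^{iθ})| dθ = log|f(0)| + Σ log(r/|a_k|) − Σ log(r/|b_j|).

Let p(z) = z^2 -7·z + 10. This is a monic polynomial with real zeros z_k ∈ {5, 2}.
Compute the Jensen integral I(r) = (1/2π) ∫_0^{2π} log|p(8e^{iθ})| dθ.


Zeros: 2, 5; r = 8.
Inside |z| < r: 2, 5. Outside (|z| ≥ r): ∅.
p(0) = 10, so log|p(0)| = log(10) = 2.3026.
Apply Jensen: I(r) = log|p(0)| + Σ_k log(r/|z_k|), summed over zeros inside |z| < r.
  log(r/|z_k|) for z_k = 5: log(8/5) = 0.4700
  log(r/|z_k|) for z_k = 2: log(8/2) = 1.3863
Sum over inside zeros: 1.8563.
I(r) = log|p(0)| + (inside sum) = 2.3026 + 1.8563 = 4.1589.
Closed form (all zeros inside, monic): I(r) = n·log(r) = 2·log(8) = 4.1589. ✓

I(r) ≈ 4.1589.


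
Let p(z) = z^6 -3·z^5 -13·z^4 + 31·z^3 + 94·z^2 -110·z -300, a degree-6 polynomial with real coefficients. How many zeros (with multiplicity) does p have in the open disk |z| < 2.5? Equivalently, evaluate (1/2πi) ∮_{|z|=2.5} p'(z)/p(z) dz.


The zeros of p are: -2, 3, (-2 + 1i), (-2 - 1i), (3 + 1i), (3 - 1i).
Their magnitudes are: 2, 3, 2.236, 2.236, 3.162, 3.162.
Zeros with |z| < R = 2.5: -2, (-2 + 1i), (-2 - 1i).
Count = 3.
By the argument principle, (1/2πi) ∮_{|z|=R} p'(z)/p(z) dz equals exactly this count.

Number of zeros inside |z| < 2.5: 3.


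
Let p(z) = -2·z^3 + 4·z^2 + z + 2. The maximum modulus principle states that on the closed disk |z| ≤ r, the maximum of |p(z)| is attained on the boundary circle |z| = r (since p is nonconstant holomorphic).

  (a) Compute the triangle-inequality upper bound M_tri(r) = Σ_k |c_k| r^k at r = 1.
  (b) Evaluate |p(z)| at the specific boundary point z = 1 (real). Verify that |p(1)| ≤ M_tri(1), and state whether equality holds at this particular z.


Coefficients: c_0 = 2, c_1 = 1, c_2 = 4, c_3 = -2. Radius r = 1.
Part (a). Triangle bound: M_tri(r) = Σ_k |c_k| r^k
  = |2|·1^0 + |1|·1^1 + |4|·1^2 + |-2|·1^3
  = 2 + 1 + 4 + 2 = 9.
This bounds M(r) := max_{|z|=r} |p(z)| from above; equality holds iff all terms c_k z^k can be made to align in phase at a single z on |z|=r.
Part (b). At z = 1 (real, on the circle |z| = r):
  p(1) = (2)·1^0 + (1)·1^1 + (4)·1^2 + (-2)·1^3 = 5.
  |p(1)| = 5.
Check: |p(1)| = 5 ≤ 9 = M_tri(1). ✓ Equality does not hold at z = 1 (the coefficients have mixed signs, so the terms do not all align in phase there).

M_tri(1) = 9; |p(1)| = 5; equality at z=1: no.


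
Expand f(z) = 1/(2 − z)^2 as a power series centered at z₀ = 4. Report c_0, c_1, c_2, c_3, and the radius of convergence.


Let w = z − z₀, so z = z₀ + w.
Then 2 − z = 2 − (z₀ + w) = (2 − z₀) − w = -2 − w.
f(z) = 1/(-2 − w)^2 = (1/(-2)^2) · (1 − w/(-2))^{−2}.
By the binomial series (1−u)^{−2} = Σ_{n≥0} C(n+1, 1) u^n for |u|<1, with u = w/(-2):
  c_n = C(n+1, 1) / (-2)^(n+2).
  c_0 = 1/(-2)^2 = 1/4.
  c_1 = 2/(-2)^3 = -1/4.
  c_2 = 3/(-2)^4 = 3/16.
  c_3 = 4/(-2)^5 = -1/8.
The series is valid for |w/d| < 1, i.e. |z − z₀| < |d|.
Radius of convergence: R = |2 − z₀| = |-2| = 2 (distance from z₀ to the singularity z = 2).

c_0 = 1/4, c_1 = -1/4, c_2 = 3/16, c_3 = -1/8; R = 2.


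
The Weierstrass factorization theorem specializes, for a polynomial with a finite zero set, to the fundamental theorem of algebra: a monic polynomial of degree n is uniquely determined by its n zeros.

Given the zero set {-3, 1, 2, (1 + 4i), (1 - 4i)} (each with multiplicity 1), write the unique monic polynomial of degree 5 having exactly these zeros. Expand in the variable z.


The polynomial is p(z) = ∏_{α ∈ S} (z − α), where S = {-3, 1, 2, (1 + 4i), (1 - 4i)}.
Expanding the product yields: p(z) = z^5 -2·z^4 + 10·z^3 + 20·z^2 -131·z + 102.
Note conjugate pairs combine to real quadratics: (z − (1+4i))(z − (1−4i)) = z² − 2z + 17.
The resulting polynomial has degree 5 and real coefficients as required.

p(z) = z^5 -2·z^4 + 10·z^3 + 20·z^2 -131·z + 102.


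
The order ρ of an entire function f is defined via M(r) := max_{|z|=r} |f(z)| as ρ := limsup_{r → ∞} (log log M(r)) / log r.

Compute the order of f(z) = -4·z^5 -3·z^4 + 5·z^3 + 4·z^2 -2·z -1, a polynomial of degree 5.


|f(z)| ≤ Σ|c_k|·r^k = O(r^5) as r → ∞. Polynomial growth is O(e^{r^ε}) for every ε > 0 (since r^5/e^{r^ε} → 0), so ρ ≤ ε for all ε > 0, i.e. ρ = 0. Every nonconstant polynomial has order 0.
Therefore ρ = 0.

Order ρ = 0.


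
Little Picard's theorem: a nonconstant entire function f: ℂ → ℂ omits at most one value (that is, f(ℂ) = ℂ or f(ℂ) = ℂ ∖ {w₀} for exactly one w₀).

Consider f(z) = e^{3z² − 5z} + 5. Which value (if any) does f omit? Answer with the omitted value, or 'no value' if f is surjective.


Little Picard bounds the complement of f(ℂ) to at most one point.
The exponent g(z) = 3z² − 5z is a nonconstant polynomial, hence surjective onto ℂ. So e^{g(z)} takes every value in {e^w : w ∈ ℂ} = ℂ ∖ {0}. Adding 5 shifts the range to ℂ ∖ {5}. f omits exactly 5.

Omitted value: 5.


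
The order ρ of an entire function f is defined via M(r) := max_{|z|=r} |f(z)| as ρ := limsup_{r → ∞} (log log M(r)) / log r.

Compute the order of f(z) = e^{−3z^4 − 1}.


|e^{−3z^4 − 1}| = e^{Re(-3·z^4) + -1} ≤ e^{3|z|^4 + -1} = e^{3r^4 + -1} on |z| = r, so ρ ≤ 4. Choosing z on |z|=r so that -3·z^4 is real positive (always possible by picking arg z appropriately) gives |f(z)| = e^{3r^4 + -1}, matching the bound. The additive constant -1 does not affect log log M(r) ~ 4·log r. Hence ρ = 4.
Therefore ρ = 4.

Order ρ = 4.


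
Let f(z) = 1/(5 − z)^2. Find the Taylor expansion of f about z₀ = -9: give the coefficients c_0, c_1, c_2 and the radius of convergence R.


Let w = z − z₀, so z = z₀ + w.
Then 5 − z = 5 − (z₀ + w) = (5 − z₀) − w = 14 − w.
f(z) = 1/(14 − w)^2 = (1/(14)^2) · (1 − w/(14))^{−2}.
By the binomial series (1−u)^{−2} = Σ_{n≥0} C(n+1, 1) u^n for |u|<1, with u = w/(14):
  c_n = C(n+1, 1) / (14)^(n+2).
  c_0 = 1/(14)^2 = 1/196.
  c_1 = 2/(14)^3 = 1/1372.
  c_2 = 3/(14)^4 = 3/38416.
The series is valid for |w/d| < 1, i.e. |z − z₀| < |d|.
Radius of convergence: R = |5 − z₀| = |14| = 14 (distance from z₀ to the singularity z = 5).

c_0 = 1/196, c_1 = 1/1372, c_2 = 3/38416; R = 14.


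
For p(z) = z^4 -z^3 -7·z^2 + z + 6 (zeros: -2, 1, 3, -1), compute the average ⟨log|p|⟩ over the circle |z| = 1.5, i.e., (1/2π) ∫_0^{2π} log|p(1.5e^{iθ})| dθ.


Zeros: -2, -1, 1, 3; r = 1.5.
Inside |z| < r: -1, 1. Outside (|z| ≥ r): -2, 3.
p(0) = 6, so log|p(0)| = log(6) = 1.7918.
Apply Jensen: I(r) = log|p(0)| + Σ_k log(r/|z_k|), summed over zeros inside |z| < r.
  log(r/|z_k|) for z_k = 1: log(1.5/1) = 0.4055
  log(r/|z_k|) for z_k = -1: log(1.5/1) = 0.4055
  Outside zeros (-2, 3) contribute nothing to the Jensen sum.
Sum over inside zeros: 0.8109.
I(r) = log|p(0)| + (inside sum) = 1.7918 + 0.8109 = 2.6027.
Note: since some zeros are outside |z| ≤ r, the simplified n·log(r) form does NOT apply — only the inside zeros contribute.

I(r) ≈ 2.6027.


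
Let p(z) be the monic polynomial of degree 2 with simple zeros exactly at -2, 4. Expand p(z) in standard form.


The polynomial is p(z) = ∏_{α ∈ S} (z − α), where S = {-2, 4}.
Expanding the product yields: p(z) = z^2 -2·z -8.
The resulting polynomial has degree 2 and real coefficients as required.

p(z) = z^2 -2·z -8.


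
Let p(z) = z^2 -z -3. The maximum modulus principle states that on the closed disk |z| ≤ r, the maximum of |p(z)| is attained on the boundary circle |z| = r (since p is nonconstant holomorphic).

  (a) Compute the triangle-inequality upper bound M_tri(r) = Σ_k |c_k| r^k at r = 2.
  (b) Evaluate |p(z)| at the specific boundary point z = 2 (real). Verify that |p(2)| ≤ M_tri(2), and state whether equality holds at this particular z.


Coefficients: c_0 = -3, c_1 = -1, c_2 = 1. Radius r = 2.
Part (a). Triangle bound: M_tri(r) = Σ_k |c_k| r^k
  = |-3|·2^0 + |-1|·2^1 + |1|·2^2
  = 3 + 2 + 4 = 9.
This bounds M(r) := max_{|z|=r} |p(z)| from above; equality holds iff all terms c_k z^k can be made to align in phase at a single z on |z|=r.
Part (b). At z = 2 (real, on the circle |z| = r):
  p(2) = (-3)·2^0 + (-1)·2^1 + (1)·2^2 = -1.
  |p(2)| = 1.
Check: |p(2)| = 1 ≤ 9 = M_tri(2). ✓ Equality does not hold at z = 2 (the coefficients have mixed signs, so the terms do not all align in phase there).

M_tri(2) = 9; |p(2)| = 1; equality at z=2: no.


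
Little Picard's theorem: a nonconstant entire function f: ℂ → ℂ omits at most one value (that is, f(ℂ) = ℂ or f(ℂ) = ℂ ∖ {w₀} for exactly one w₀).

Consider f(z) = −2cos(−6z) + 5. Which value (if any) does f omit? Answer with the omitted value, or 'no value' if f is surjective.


Little Picard bounds the complement of f(ℂ) to at most one point.
cos is entire and surjective onto ℂ: for every w ∈ ℂ, cos(ζ) = w has a solution ζ ∈ ℂ (e.g., via the complex inverse arccos). With ζ = −6z this gives z = ζ/(-6). Then -2·cos(−6z) takes every value in -2·ℂ = ℂ, and adding 5 is a bijection of ℂ. So f is surjective and omits no value. (Note: only on the real line is cos bounded by [−1, 1].)

Omitted value: no value.


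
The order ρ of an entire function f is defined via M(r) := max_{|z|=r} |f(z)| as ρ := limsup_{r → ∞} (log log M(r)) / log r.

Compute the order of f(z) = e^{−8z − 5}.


|e^{−8z − 5}| = e^{Re(-8·z) + -5} ≤ e^{8|z|^1 + -5} = e^{8r^1 + -5} on |z| = r, so ρ ≤ 1. Choosing z on |z|=r so that -8·z is real positive (always possible by picking arg z appropriately) gives |f(z)| = e^{8r^1 + -5}, matching the bound. The additive constant -5 does not affect log log M(r) ~ 1·log r. Hence ρ = 1.
Therefore ρ = 1.

Order ρ = 1.


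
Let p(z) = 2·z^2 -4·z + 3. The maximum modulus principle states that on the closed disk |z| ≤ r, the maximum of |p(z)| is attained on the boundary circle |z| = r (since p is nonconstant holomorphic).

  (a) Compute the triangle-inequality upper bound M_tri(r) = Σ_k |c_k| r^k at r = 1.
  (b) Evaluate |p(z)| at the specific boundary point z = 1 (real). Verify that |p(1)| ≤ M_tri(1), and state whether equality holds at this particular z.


Coefficients: c_0 = 3, c_1 = -4, c_2 = 2. Radius r = 1.
Part (a). Triangle bound: M_tri(r) = Σ_k |c_k| r^k
  = |3|·1^0 + |-4|·1^1 + |2|·1^2
  = 3 + 4 + 2 = 9.
This bounds M(r) := max_{|z|=r} |p(z)| from above; equality holds iff all terms c_k z^k can be made to align in phase at a single z on |z|=r.
Part (b). At z = 1 (real, on the circle |z| = r):
  p(1) = (3)·1^0 + (-4)·1^1 + (2)·1^2 = 1.
  |p(1)| = 1.
Check: |p(1)| = 1 ≤ 9 = M_tri(1). ✓ Equality does not hold at z = 1 (the coefficients have mixed signs, so the terms do not all align in phase there).

M_tri(1) = 9; |p(1)| = 1; equality at z=1: no.


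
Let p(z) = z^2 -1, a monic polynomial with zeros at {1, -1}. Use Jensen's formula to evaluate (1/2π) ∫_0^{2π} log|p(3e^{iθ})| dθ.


Zeros: -1, 1; r = 3.
Inside |z| < r: -1, 1. Outside (|z| ≥ r): ∅.
p(0) = -1, so log|p(0)| = log(1) = 0.0000.
Apply Jensen: I(r) = log|p(0)| + Σ_k log(r/|z_k|), summed over zeros inside |z| < r.
  log(r/|z_k|) for z_k = 1: log(3/1) = 1.0986
  log(r/|z_k|) for z_k = -1: log(3/1) = 1.0986
Sum over inside zeros: 2.1972.
I(r) = log|p(0)| + (inside sum) = 0.0000 + 2.1972 = 2.1972.
Closed form (all zeros inside, monic): I(r) = n·log(r) = 2·log(3) = 2.1972. ✓

I(r) ≈ 2.1972.


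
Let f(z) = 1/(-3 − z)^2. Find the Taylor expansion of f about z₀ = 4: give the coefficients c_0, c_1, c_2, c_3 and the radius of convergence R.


Let w = z − z₀, so z = z₀ + w.
Then -3 − z = -3 − (z₀ + w) = (-3 − z₀) − w = -7 − w.
f(z) = 1/(-7 − w)^2 = (1/(-7)^2) · (1 − w/(-7))^{−2}.
By the binomial series (1−u)^{−2} = Σ_{n≥0} C(n+1, 1) u^n for |u|<1, with u = w/(-7):
  c_n = C(n+1, 1) / (-7)^(n+2).
  c_0 = 1/(-7)^2 = 1/49.
  c_1 = 2/(-7)^3 = -2/343.
  c_2 = 3/(-7)^4 = 3/2401.
  c_3 = 4/(-7)^5 = -4/16807.
The series is valid for |w/d| < 1, i.e. |z − z₀| < |d|.
Radius of convergence: R = |-3 − z₀| = |-7| = 7 (distance from z₀ to the singularity z = -3).

c_0 = 1/49, c_1 = -2/343, c_2 = 3/2401, c_3 = -4/16807; R = 7.


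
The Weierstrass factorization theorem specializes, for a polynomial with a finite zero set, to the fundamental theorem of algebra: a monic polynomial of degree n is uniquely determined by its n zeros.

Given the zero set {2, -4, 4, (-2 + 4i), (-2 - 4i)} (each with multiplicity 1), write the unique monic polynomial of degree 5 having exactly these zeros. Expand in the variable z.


The polynomial is p(z) = ∏_{α ∈ S} (z − α), where S = {2, -4, 4, (-2 + 4i), (-2 - 4i)}.
Expanding the product yields: p(z) = z^5 + 2·z^4 -4·z^3 -72·z^2 -192·z + 640.
Note conjugate pairs combine to real quadratics: (z − (-2+4i))(z − (-2−4i)) = z² + 4z + 20.
The resulting polynomial has degree 5 and real coefficients as required.

p(z) = z^5 + 2·z^4 -4·z^3 -72·z^2 -192·z + 640.


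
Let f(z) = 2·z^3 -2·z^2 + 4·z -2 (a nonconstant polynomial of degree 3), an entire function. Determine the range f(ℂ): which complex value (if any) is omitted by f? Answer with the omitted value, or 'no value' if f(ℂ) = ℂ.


Little Picard bounds the complement of f(ℂ) to at most one point.
For every w ∈ ℂ, the equation p(z) − w = 0 is a nonconstant polynomial in z and hence has at least one root by the fundamental theorem of algebra. So p is surjective onto ℂ, omitting no value.

Omitted value: no value.


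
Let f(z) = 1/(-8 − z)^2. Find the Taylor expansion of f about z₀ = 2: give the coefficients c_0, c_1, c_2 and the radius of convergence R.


Let w = z − z₀, so z = z₀ + w.
Then -8 − z = -8 − (z₀ + w) = (-8 − z₀) − w = -10 − w.
f(z) = 1/(-10 − w)^2 = (1/(-10)^2) · (1 − w/(-10))^{−2}.
By the binomial series (1−u)^{−2} = Σ_{n≥0} C(n+1, 1) u^n for |u|<1, with u = w/(-10):
  c_n = C(n+1, 1) / (-10)^(n+2).
  c_0 = 1/(-10)^2 = 1/100.
  c_1 = 2/(-10)^3 = -1/500.
  c_2 = 3/(-10)^4 = 3/10000.
The series is valid for |w/d| < 1, i.e. |z − z₀| < |d|.
Radius of convergence: R = |-8 − z₀| = |-10| = 10 (distance from z₀ to the singularity z = -8).

c_0 = 1/100, c_1 = -1/500, c_2 = 3/10000; R = 10.


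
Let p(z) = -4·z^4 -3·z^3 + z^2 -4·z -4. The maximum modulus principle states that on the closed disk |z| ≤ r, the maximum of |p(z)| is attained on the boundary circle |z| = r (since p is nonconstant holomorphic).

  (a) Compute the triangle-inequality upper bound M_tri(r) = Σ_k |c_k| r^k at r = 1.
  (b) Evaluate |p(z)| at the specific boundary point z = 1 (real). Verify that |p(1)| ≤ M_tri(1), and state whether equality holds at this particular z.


Coefficients: c_0 = -4, c_1 = -4, c_2 = 1, c_3 = -3, c_4 = -4. Radius r = 1.
Part (a). Triangle bound: M_tri(r) = Σ_k |c_k| r^k
  = |-4|·1^0 + |-4|·1^1 + |1|·1^2 + |-3|·1^3 + |-4|·1^4
  = 4 + 4 + 1 + 3 + 4 = 16.
This bounds M(r) := max_{|z|=r} |p(z)| from above; equality holds iff all terms c_k z^k can be made to align in phase at a single z on |z|=r.
Part (b). At z = 1 (real, on the circle |z| = r):
  p(1) = (-4)·1^0 + (-4)·1^1 + (1)·1^2 + (-3)·1^3 + (-4)·1^4 = -14.
  |p(1)| = 14.
Check: |p(1)| = 14 ≤ 16 = M_tri(1). ✓ Equality does not hold at z = 1 (the coefficients have mixed signs, so the terms do not all align in phase there).

M_tri(1) = 16; |p(1)| = 14; equality at z=1: no.
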